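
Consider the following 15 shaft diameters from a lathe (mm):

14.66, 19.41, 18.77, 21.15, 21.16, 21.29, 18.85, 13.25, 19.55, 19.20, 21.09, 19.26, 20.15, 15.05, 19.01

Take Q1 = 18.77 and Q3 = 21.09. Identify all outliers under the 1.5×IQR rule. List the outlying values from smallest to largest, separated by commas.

13.25, 14.66, 15.05

IQR = Q3 − Q1 = 21.09 − 18.77 = 2.32.
Lower fence = Q1 − 1.5·IQR = 18.77 − 3.48 = 15.29.
Upper fence = Q3 + 1.5·IQR = 21.09 + 3.48 = 24.57.
13.25 < 15.29 → outlier.
14.66 < 15.29 → outlier.
15.05 < 15.29 → outlier.
All remaining values lie within [15.29, 24.57].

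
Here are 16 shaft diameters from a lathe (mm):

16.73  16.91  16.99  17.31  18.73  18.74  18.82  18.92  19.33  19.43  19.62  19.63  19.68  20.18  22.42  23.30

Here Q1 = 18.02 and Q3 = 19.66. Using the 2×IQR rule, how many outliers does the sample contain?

1

IQR = 1.64; fences at 18.02 − 3.28 = 14.74 and 19.66 + 3.28 = 22.94.
Outside the cutoffs: 23.30.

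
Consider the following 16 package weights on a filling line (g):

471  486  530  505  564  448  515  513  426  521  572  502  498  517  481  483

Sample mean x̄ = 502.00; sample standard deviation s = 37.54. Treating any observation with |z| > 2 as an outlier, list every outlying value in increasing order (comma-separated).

426

Cutoffs at x̄ ± 2s: 502.00 ± 2·37.54 = [426.92, 577.08].
426: z = -2.02, |z| > 2 → outlier.
Every other value lies within [426.92, 577.08].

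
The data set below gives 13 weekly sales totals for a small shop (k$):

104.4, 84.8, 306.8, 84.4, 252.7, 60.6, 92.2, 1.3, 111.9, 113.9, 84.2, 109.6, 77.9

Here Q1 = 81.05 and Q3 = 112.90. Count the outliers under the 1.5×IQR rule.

IQR = 31.85; fences at 81.05 − 47.775 = 33.275 and 112.90 + 47.775 = 160.675.
Outside the cutoffs: 1.3, 252.7, 306.8.

3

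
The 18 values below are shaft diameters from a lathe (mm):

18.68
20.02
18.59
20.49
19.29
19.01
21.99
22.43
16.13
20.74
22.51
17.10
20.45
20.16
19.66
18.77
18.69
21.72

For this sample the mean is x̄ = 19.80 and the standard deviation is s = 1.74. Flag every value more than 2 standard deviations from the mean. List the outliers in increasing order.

Cutoffs at x̄ ± 2s: 19.80 ± 2·1.74 = [16.32, 23.28].
16.13: z = -2.11, |z| > 2 → outlier.
Every other value lies within [16.32, 23.28].

16.13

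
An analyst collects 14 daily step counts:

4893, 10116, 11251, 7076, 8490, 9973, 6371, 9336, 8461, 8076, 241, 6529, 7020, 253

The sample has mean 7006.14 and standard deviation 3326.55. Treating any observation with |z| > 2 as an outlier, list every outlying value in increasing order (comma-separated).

241, 253

Cutoffs at x̄ ± 2s: 7006.14 ± 2·3326.55 = [353.04, 13659.24].
241: z = -2.03, |z| > 2 → outlier.
253: z = -2.03, |z| > 2 → outlier.
Every other value lies within [353.04, 13659.24].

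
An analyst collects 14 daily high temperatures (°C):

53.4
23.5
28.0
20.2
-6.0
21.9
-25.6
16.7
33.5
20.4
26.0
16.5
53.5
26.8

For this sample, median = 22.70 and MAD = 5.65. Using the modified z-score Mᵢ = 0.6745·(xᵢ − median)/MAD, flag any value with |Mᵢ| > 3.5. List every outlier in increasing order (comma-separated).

|Mᵢ| > 3.5 ⇔ |xᵢ − 22.70| > 3.5·5.65/0.6745 = 29.32.
So outliers lie outside [-6.62, 52.02].
-25.6: M = -5.77 → outlier.
53.4: M = 3.66 → outlier.
53.5: M = 3.68 → outlier.

-25.6, 53.4, 53.5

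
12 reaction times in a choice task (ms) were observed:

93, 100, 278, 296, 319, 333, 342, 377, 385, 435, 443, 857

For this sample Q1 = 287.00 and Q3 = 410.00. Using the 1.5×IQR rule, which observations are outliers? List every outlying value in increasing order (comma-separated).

93, 100, 857

IQR = Q3 − Q1 = 410.00 − 287.00 = 123.00.
Lower fence = Q1 − 1.5·IQR = 287.00 − 184.50 = 102.50.
Upper fence = Q3 + 1.5·IQR = 410.00 + 184.50 = 594.50.
93 < 102.50 → outlier.
100 < 102.50 → outlier.
857 > 594.50 → outlier.
All remaining values lie within [102.50, 594.50].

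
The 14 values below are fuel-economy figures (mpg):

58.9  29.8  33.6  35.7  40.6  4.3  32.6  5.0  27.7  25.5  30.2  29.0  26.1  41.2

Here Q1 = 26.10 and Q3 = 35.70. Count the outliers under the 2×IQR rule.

3

IQR = 9.60; fences at 26.10 − 19.20 = 6.90 and 35.70 + 19.20 = 54.90.
Outside the cutoffs: 4.3, 5.0, 58.9.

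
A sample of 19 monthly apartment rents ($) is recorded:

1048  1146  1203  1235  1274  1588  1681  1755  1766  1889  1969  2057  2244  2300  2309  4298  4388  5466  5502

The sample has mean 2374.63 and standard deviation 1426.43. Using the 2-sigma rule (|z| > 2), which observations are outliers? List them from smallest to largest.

5466, 5502

Cutoffs at x̄ ± 2s: 2374.63 ± 2·1426.43 = [-478.23, 5227.49].
5466: z = 2.17, |z| > 2 → outlier.
5502: z = 2.19, |z| > 2 → outlier.
Every other value lies within [-478.23, 5227.49].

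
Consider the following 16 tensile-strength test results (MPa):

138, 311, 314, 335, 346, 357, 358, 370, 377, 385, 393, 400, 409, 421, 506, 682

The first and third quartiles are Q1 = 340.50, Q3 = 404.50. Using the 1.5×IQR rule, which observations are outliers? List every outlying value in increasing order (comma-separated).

IQR = Q3 − Q1 = 404.50 − 340.50 = 64.00.
Lower fence = Q1 − 1.5·IQR = 340.50 − 96.00 = 244.50.
Upper fence = Q3 + 1.5·IQR = 404.50 + 96.00 = 500.50.
138 < 244.50 → outlier.
506 > 500.50 → outlier.
682 > 500.50 → outlier.
All remaining values lie within [244.50, 500.50].

138, 506, 682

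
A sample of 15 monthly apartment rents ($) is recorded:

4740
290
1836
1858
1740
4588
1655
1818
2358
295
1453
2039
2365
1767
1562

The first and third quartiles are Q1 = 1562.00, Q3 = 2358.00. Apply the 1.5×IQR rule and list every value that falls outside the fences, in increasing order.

290, 295, 4588, 4740

IQR = Q3 − Q1 = 2358.00 − 1562.00 = 796.00.
Lower fence = Q1 − 1.5·IQR = 1562.00 − 1194.00 = 368.00.
Upper fence = Q3 + 1.5·IQR = 2358.00 + 1194.00 = 3552.00.
290 < 368.00 → outlier.
295 < 368.00 → outlier.
4588 > 3552.00 → outlier.
4740 > 3552.00 → outlier.
All remaining values lie within [368.00, 3552.00].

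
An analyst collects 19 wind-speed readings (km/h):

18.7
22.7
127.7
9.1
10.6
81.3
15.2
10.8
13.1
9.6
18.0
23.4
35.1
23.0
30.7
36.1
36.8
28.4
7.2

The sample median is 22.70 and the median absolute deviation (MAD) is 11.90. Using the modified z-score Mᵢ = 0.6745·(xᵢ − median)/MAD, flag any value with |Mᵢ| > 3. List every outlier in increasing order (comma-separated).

|Mᵢ| > 3 ⇔ |xᵢ − 22.70| > 3·11.90/0.6745 = 52.93.
So outliers lie outside [-30.23, 75.63].
81.3: M = 3.32 → outlier.
127.7: M = 5.95 → outlier.

81.3, 127.7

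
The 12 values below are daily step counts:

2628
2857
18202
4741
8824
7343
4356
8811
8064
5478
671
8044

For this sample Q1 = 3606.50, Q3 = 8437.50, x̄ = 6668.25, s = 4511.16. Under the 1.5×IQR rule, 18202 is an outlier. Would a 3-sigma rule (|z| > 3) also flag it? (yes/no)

no

z = (18202 − 6668.25) / 4511.16 = 2.56.
|z| = 2.56 ≤ 3.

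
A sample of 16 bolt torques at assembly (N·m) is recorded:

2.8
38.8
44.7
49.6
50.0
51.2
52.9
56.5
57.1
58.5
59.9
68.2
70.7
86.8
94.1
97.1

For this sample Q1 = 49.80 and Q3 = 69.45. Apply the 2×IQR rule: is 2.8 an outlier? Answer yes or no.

yes

IQR = Q3 − Q1 = 69.45 − 49.80 = 19.65.
Lower fence = Q1 − 2·IQR = 49.80 − 39.30 = 10.50.
Upper fence = Q3 + 2·IQR = 69.45 + 39.30 = 108.75.
2.8 lies below the lower fence.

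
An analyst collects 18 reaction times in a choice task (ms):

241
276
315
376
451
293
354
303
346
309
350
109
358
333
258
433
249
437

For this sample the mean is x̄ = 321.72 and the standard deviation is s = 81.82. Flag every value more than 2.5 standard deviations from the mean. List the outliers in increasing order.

Cutoffs at x̄ ± 2.5s: 321.72 ± 2.5·81.82 = [117.17, 526.27].
109: z = -2.60, |z| > 2.5 → outlier.
Every other value lies within [117.17, 526.27].

109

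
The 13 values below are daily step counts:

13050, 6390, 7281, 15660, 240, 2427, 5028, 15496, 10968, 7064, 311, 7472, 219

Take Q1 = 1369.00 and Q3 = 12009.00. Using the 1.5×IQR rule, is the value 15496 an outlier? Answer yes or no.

IQR = Q3 − Q1 = 12009.00 − 1369.00 = 10640.00.
Lower fence = Q1 − 1.5·IQR = 1369.00 − 15960.00 = -14591.00.
Upper fence = Q3 + 1.5·IQR = 12009.00 + 15960.00 = 27969.00.
15496 lies within [-14591.00, 27969.00].

no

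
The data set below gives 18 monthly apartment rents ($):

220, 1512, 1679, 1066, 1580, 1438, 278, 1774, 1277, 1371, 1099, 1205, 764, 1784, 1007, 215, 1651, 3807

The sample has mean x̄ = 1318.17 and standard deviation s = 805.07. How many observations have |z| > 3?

1

Cutoffs: x̄ ± 3s = [-1097.04, 3733.38].
Outside the cutoffs: 3807.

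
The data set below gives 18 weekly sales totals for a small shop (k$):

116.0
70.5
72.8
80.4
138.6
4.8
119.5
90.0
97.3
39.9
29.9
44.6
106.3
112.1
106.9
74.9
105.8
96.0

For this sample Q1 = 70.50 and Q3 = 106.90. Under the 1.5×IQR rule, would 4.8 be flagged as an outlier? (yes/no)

IQR = Q3 − Q1 = 106.90 − 70.50 = 36.40.
Lower fence = Q1 − 1.5·IQR = 70.50 − 54.60 = 15.90.
Upper fence = Q3 + 1.5·IQR = 106.90 + 54.60 = 161.50.
4.8 lies below the lower fence.

yes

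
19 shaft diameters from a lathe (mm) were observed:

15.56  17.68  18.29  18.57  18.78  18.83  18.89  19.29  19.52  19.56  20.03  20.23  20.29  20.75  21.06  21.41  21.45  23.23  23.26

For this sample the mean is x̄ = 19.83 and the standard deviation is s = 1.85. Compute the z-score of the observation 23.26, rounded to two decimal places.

z = (23.26 − 19.83) / 1.85 = 1.85.

1.85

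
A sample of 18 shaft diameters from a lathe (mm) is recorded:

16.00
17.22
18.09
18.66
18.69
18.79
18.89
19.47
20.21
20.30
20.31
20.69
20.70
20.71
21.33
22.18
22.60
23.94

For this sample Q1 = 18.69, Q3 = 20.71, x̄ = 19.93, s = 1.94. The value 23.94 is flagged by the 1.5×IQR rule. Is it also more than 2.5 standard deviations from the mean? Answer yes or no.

z = (23.94 − 19.93) / 1.94 = 2.07.
|z| = 2.07 ≤ 2.5.

no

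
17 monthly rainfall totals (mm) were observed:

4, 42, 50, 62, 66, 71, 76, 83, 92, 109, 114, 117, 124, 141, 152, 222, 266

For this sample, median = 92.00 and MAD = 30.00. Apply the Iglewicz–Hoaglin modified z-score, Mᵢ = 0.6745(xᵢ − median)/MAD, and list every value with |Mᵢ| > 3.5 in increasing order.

266

|Mᵢ| > 3.5 ⇔ |xᵢ − 92.00| > 3.5·30.00/0.6745 = 155.67.
So outliers lie outside [-63.67, 247.67].
266: M = 3.91 → outlier.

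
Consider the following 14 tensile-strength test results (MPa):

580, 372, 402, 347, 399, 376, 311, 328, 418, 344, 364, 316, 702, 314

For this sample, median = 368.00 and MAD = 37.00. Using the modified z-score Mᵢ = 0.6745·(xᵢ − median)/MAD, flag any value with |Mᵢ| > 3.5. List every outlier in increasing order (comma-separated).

580, 702

|Mᵢ| > 3.5 ⇔ |xᵢ − 368.00| > 3.5·37.00/0.6745 = 191.99.
So outliers lie outside [176.01, 559.99].
580: M = 3.86 → outlier.
702: M = 6.09 → outlier.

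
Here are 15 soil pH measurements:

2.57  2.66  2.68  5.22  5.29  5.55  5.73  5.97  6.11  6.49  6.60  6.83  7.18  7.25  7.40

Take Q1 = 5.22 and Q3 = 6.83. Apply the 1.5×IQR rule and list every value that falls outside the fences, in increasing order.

2.57, 2.66, 2.68

IQR = Q3 − Q1 = 6.83 − 5.22 = 1.61.
Lower fence = Q1 − 1.5·IQR = 5.22 − 2.415 = 2.805.
Upper fence = Q3 + 1.5·IQR = 6.83 + 2.415 = 9.245.
2.57 < 2.805 → outlier.
2.66 < 2.805 → outlier.
2.68 < 2.805 → outlier.
All remaining values lie within [2.805, 9.245].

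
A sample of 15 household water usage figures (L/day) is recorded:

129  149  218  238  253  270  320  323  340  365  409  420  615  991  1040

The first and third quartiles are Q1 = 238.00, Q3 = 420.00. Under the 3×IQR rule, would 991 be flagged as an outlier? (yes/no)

IQR = Q3 − Q1 = 420.00 − 238.00 = 182.00.
Lower fence = Q1 − 3·IQR = 238.00 − 546.00 = -308.00.
Upper fence = Q3 + 3·IQR = 420.00 + 546.00 = 966.00.
991 lies above the upper fence.

yes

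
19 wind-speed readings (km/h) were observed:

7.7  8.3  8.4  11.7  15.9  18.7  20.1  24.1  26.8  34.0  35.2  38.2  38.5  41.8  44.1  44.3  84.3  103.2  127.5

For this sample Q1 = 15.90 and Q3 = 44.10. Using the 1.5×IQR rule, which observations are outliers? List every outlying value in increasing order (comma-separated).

IQR = Q3 − Q1 = 44.10 − 15.90 = 28.20.
Lower fence = Q1 − 1.5·IQR = 15.90 − 42.30 = -26.40.
Upper fence = Q3 + 1.5·IQR = 44.10 + 42.30 = 86.40.
103.2 > 86.40 → outlier.
127.5 > 86.40 → outlier.
All remaining values lie within [-26.40, 86.40].

103.2, 127.5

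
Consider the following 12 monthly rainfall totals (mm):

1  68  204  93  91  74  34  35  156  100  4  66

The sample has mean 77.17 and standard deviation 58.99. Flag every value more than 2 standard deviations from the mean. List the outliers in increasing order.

204

Cutoffs at x̄ ± 2s: 77.17 ± 2·58.99 = [-40.81, 195.15].
204: z = 2.15, |z| > 2 → outlier.
Every other value lies within [-40.81, 195.15].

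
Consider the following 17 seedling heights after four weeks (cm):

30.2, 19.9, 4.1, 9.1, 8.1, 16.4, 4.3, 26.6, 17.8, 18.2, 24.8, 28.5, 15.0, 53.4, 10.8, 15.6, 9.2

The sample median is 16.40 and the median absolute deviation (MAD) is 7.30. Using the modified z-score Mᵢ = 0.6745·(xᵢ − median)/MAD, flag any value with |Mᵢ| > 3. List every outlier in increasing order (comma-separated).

|Mᵢ| > 3 ⇔ |xᵢ − 16.40| > 3·7.30/0.6745 = 32.47.
So outliers lie outside [-16.07, 48.87].
53.4: M = 3.42 → outlier.

53.4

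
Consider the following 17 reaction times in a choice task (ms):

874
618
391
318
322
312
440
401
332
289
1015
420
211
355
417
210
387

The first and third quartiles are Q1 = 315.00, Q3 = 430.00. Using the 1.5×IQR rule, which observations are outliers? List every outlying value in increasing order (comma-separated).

IQR = Q3 − Q1 = 430.00 − 315.00 = 115.00.
Lower fence = Q1 − 1.5·IQR = 315.00 − 172.50 = 142.50.
Upper fence = Q3 + 1.5·IQR = 430.00 + 172.50 = 602.50.
618 > 602.50 → outlier.
874 > 602.50 → outlier.
1015 > 602.50 → outlier.
All remaining values lie within [142.50, 602.50].

618, 874, 1015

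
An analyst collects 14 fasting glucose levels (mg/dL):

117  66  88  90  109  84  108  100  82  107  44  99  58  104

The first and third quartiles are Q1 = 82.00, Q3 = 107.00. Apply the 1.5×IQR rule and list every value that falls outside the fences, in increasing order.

44

IQR = Q3 − Q1 = 107.00 − 82.00 = 25.00.
Lower fence = Q1 − 1.5·IQR = 82.00 − 37.50 = 44.50.
Upper fence = Q3 + 1.5·IQR = 107.00 + 37.50 = 144.50.
44 < 44.50 → outlier.
All remaining values lie within [44.50, 144.50].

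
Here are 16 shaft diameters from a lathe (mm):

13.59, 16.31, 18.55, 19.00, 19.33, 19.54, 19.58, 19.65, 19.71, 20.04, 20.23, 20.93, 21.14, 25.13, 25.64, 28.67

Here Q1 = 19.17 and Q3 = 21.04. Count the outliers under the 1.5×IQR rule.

IQR = 1.87; fences at 19.17 − 2.805 = 16.365 and 21.04 + 2.805 = 23.845.
Outside the cutoffs: 13.59, 16.31, 25.13, 25.64, 28.67.

5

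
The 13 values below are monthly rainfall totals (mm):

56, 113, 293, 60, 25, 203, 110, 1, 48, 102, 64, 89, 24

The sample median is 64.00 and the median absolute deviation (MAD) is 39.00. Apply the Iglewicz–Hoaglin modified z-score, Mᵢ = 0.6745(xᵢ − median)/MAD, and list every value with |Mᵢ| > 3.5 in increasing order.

|Mᵢ| > 3.5 ⇔ |xᵢ − 64.00| > 3.5·39.00/0.6745 = 202.37.
So outliers lie outside [-138.37, 266.37].
293: M = 3.96 → outlier.

293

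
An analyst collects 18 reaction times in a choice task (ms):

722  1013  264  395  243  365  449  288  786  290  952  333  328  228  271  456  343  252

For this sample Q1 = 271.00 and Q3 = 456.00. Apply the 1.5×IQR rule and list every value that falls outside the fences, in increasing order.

786, 952, 1013

IQR = Q3 − Q1 = 456.00 − 271.00 = 185.00.
Lower fence = Q1 − 1.5·IQR = 271.00 − 277.50 = -6.50.
Upper fence = Q3 + 1.5·IQR = 456.00 + 277.50 = 733.50.
786 > 733.50 → outlier.
952 > 733.50 → outlier.
1013 > 733.50 → outlier.
All remaining values lie within [-6.50, 733.50].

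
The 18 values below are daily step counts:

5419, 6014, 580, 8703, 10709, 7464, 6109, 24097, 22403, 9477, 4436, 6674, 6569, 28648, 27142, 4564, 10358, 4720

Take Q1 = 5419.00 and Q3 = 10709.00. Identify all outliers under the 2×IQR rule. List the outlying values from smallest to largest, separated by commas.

IQR = Q3 − Q1 = 10709.00 − 5419.00 = 5290.00.
Lower fence = Q1 − 2·IQR = 5419.00 − 10580.00 = -5161.00.
Upper fence = Q3 + 2·IQR = 10709.00 + 10580.00 = 21289.00.
22403 > 21289.00 → outlier.
24097 > 21289.00 → outlier.
27142 > 21289.00 → outlier.
28648 > 21289.00 → outlier.
All remaining values lie within [-5161.00, 21289.00].

22403, 24097, 27142, 28648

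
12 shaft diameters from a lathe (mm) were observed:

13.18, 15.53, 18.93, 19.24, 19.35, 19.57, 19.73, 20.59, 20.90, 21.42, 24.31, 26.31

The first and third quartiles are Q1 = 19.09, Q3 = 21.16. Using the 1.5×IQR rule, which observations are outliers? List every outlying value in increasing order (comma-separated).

13.18, 15.53, 24.31, 26.31

IQR = Q3 − Q1 = 21.16 − 19.09 = 2.07.
Lower fence = Q1 − 1.5·IQR = 19.09 − 3.105 = 15.985.
Upper fence = Q3 + 1.5·IQR = 21.16 + 3.105 = 24.265.
13.18 < 15.985 → outlier.
15.53 < 15.985 → outlier.
24.31 > 24.265 → outlier.
26.31 > 24.265 → outlier.
All remaining values lie within [15.985, 24.265].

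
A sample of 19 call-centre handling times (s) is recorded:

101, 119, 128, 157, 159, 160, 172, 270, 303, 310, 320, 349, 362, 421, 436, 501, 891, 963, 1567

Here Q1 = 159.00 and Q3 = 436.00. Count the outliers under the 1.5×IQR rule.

IQR = 277.00; fences at 159.00 − 415.50 = -256.50 and 436.00 + 415.50 = 851.50.
Outside the cutoffs: 891, 963, 1567.

3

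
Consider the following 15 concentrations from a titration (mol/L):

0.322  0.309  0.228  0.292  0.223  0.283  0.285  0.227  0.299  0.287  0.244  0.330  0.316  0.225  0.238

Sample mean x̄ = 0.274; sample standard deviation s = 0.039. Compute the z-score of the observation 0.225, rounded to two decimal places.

z = (0.225 − 0.274) / 0.039 = -1.26.

-1.26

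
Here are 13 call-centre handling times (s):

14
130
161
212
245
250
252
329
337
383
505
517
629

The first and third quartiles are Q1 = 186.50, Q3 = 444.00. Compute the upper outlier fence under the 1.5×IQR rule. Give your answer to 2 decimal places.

IQR = Q3 − Q1 = 444.00 − 186.50 = 257.50.
Lower fence = Q1 − 1.5·IQR = 186.50 − 386.25 = -199.75.
Upper fence = Q3 + 1.5·IQR = 444.00 + 386.25 = 830.25.

830.25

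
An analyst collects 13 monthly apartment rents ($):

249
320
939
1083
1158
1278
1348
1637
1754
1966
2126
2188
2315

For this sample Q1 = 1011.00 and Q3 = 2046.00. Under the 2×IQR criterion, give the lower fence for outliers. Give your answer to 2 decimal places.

IQR = Q3 − Q1 = 2046.00 − 1011.00 = 1035.00.
Lower fence = Q1 − 2·IQR = 1011.00 − 2070.00 = -1059.00.
Upper fence = Q3 + 2·IQR = 2046.00 + 2070.00 = 4116.00.

-1059.00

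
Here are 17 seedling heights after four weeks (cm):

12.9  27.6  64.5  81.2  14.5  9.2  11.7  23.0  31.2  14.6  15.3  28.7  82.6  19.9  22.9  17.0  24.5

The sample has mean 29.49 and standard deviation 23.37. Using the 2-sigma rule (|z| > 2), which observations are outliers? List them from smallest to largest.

81.2, 82.6

Cutoffs at x̄ ± 2s: 29.49 ± 2·23.37 = [-17.25, 76.23].
81.2: z = 2.21, |z| > 2 → outlier.
82.6: z = 2.27, |z| > 2 → outlier.
Every other value lies within [-17.25, 76.23].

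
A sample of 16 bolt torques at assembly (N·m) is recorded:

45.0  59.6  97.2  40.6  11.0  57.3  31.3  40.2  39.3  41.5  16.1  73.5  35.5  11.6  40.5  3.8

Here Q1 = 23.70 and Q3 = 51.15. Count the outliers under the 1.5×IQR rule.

IQR = 27.45; fences at 23.70 − 41.175 = -17.475 and 51.15 + 41.175 = 92.325.
Outside the cutoffs: 97.2.

1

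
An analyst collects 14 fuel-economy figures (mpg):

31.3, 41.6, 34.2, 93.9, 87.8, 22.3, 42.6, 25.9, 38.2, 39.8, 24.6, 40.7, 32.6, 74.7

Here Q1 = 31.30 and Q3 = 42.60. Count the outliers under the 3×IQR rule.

2

IQR = 11.30; fences at 31.30 − 33.90 = -2.60 and 42.60 + 33.90 = 76.50.
Outside the cutoffs: 87.8, 93.9.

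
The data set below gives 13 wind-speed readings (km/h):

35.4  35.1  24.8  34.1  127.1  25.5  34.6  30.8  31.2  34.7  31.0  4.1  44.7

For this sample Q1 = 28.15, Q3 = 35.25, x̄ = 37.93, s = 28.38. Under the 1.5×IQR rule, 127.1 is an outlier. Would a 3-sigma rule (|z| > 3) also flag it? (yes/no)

yes

z = (127.1 − 37.93) / 28.38 = 3.14.
|z| = 3.14 > 3.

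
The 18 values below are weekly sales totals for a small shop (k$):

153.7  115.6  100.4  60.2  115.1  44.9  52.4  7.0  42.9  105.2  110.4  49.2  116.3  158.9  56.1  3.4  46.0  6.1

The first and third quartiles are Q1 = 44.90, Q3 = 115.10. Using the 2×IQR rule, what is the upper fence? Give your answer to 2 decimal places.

IQR = Q3 − Q1 = 115.10 − 44.90 = 70.20.
Lower fence = Q1 − 2·IQR = 44.90 − 140.40 = -95.50.
Upper fence = Q3 + 2·IQR = 115.10 + 140.40 = 255.50.

255.50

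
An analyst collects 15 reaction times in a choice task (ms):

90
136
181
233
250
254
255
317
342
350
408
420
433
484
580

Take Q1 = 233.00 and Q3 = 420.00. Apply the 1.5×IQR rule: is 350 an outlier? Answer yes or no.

IQR = Q3 − Q1 = 420.00 − 233.00 = 187.00.
Lower fence = Q1 − 1.5·IQR = 233.00 − 280.50 = -47.50.
Upper fence = Q3 + 1.5·IQR = 420.00 + 280.50 = 700.50.
350 lies within [-47.50, 700.50].

no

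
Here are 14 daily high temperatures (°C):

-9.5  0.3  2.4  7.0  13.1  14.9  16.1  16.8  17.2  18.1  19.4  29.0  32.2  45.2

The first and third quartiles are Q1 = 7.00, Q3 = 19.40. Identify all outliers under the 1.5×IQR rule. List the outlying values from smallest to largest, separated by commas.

IQR = Q3 − Q1 = 19.40 − 7.00 = 12.40.
Lower fence = Q1 − 1.5·IQR = 7.00 − 18.60 = -11.60.
Upper fence = Q3 + 1.5·IQR = 19.40 + 18.60 = 38.00.
45.2 > 38.00 → outlier.
All remaining values lie within [-11.60, 38.00].

45.2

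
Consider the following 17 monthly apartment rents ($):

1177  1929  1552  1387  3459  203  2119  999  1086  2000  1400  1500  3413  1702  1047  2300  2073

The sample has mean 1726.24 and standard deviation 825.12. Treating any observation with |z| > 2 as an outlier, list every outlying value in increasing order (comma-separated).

3413, 3459

Cutoffs at x̄ ± 2s: 1726.24 ± 2·825.12 = [76.00, 3376.48].
3413: z = 2.04, |z| > 2 → outlier.
3459: z = 2.10, |z| > 2 → outlier.
Every other value lies within [76.00, 3376.48].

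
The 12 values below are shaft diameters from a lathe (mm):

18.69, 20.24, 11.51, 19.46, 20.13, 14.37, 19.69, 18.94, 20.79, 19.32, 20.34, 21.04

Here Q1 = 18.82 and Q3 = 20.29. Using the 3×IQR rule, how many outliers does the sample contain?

IQR = 1.47; fences at 18.82 − 4.41 = 14.41 and 20.29 + 4.41 = 24.70.
Outside the cutoffs: 11.51, 14.37.

2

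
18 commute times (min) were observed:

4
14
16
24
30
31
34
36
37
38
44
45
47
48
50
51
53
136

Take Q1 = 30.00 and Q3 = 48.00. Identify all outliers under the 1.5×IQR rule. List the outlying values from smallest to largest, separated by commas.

IQR = Q3 − Q1 = 48.00 − 30.00 = 18.00.
Lower fence = Q1 − 1.5·IQR = 30.00 − 27.00 = 3.00.
Upper fence = Q3 + 1.5·IQR = 48.00 + 27.00 = 75.00.
136 > 75.00 → outlier.
All remaining values lie within [3.00, 75.00].

136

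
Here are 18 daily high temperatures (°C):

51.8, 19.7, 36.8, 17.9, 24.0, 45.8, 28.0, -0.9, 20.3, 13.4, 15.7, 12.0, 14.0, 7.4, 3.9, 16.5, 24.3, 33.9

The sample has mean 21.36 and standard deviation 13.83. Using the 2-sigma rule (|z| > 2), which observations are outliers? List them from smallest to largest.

Cutoffs at x̄ ± 2s: 21.36 ± 2·13.83 = [-6.30, 49.02].
51.8: z = 2.20, |z| > 2 → outlier.
Every other value lies within [-6.30, 49.02].

51.8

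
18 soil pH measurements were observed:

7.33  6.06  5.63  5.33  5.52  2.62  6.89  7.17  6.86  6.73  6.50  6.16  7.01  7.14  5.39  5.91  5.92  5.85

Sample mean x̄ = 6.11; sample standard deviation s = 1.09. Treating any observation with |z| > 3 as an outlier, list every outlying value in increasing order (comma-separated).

Cutoffs at x̄ ± 3s: 6.11 ± 3·1.09 = [2.84, 9.38].
2.62: z = -3.20, |z| > 3 → outlier.
Every other value lies within [2.84, 9.38].

2.62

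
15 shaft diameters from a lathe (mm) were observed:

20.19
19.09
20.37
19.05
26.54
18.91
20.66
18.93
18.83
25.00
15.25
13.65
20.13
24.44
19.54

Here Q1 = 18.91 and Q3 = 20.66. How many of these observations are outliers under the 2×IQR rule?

5

IQR = 1.75; fences at 18.91 − 3.50 = 15.41 and 20.66 + 3.50 = 24.16.
Outside the cutoffs: 13.65, 15.25, 24.44, 25.00, 26.54.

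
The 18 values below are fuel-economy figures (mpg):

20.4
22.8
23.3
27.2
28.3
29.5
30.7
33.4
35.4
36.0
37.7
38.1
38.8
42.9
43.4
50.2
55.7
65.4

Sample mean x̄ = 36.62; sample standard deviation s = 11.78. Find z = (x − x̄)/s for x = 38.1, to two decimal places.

z = (38.1 − 36.62) / 11.78 = 0.13.

0.13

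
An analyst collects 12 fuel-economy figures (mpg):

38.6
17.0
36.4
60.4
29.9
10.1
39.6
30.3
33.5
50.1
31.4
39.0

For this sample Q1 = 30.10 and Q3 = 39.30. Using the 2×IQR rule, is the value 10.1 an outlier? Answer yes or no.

IQR = Q3 − Q1 = 39.30 − 30.10 = 9.20.
Lower fence = Q1 − 2·IQR = 30.10 − 18.40 = 11.70.
Upper fence = Q3 + 2·IQR = 39.30 + 18.40 = 57.70.
10.1 lies below the lower fence.

yes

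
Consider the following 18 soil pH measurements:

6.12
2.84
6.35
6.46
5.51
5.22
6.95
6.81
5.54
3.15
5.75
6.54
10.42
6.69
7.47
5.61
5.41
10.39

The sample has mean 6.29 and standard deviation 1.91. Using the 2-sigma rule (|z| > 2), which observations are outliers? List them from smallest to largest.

10.39, 10.42

Cutoffs at x̄ ± 2s: 6.29 ± 2·1.91 = [2.47, 10.11].
10.39: z = 2.15, |z| > 2 → outlier.
10.42: z = 2.16, |z| > 2 → outlier.
Every other value lies within [2.47, 10.11].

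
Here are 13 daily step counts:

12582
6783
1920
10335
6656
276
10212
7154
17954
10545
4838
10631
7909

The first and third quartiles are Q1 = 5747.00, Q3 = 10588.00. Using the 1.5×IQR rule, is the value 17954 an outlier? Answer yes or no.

yes

IQR = Q3 − Q1 = 10588.00 − 5747.00 = 4841.00.
Lower fence = Q1 − 1.5·IQR = 5747.00 − 7261.50 = -1514.50.
Upper fence = Q3 + 1.5·IQR = 10588.00 + 7261.50 = 17849.50.
17954 lies above the upper fence.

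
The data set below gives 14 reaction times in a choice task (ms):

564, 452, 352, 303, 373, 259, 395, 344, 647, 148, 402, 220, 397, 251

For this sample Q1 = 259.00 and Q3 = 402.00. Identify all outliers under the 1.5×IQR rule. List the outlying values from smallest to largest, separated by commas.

IQR = Q3 − Q1 = 402.00 − 259.00 = 143.00.
Lower fence = Q1 − 1.5·IQR = 259.00 − 214.50 = 44.50.
Upper fence = Q3 + 1.5·IQR = 402.00 + 214.50 = 616.50.
647 > 616.50 → outlier.
All remaining values lie within [44.50, 616.50].

647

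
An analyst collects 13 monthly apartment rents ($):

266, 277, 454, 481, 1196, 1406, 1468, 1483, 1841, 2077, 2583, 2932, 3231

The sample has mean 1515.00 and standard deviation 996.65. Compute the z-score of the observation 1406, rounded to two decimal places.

-0.11

z = (1406 − 1515.00) / 996.65 = -0.11.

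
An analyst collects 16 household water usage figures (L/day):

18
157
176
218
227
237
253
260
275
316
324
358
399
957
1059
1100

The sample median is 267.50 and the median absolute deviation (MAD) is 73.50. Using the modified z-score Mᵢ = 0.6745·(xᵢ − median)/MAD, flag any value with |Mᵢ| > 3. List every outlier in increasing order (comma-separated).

|Mᵢ| > 3 ⇔ |xᵢ − 267.50| > 3·73.50/0.6745 = 326.91.
So outliers lie outside [-59.41, 594.41].
957: M = 6.33 → outlier.
1059: M = 7.26 → outlier.
1100: M = 7.64 → outlier.

957, 1059, 1100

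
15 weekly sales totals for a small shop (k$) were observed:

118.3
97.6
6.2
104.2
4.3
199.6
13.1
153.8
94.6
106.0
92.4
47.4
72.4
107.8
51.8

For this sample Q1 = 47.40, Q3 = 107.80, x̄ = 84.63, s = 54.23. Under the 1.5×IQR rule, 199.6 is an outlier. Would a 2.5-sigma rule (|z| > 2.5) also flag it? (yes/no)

no

z = (199.6 − 84.63) / 54.23 = 2.12.
|z| = 2.12 ≤ 2.5.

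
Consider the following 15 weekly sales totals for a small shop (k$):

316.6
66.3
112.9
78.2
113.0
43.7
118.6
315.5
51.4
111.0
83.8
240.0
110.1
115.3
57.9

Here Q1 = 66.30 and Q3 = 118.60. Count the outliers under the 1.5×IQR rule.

3

IQR = 52.30; fences at 66.30 − 78.45 = -12.15 and 118.60 + 78.45 = 197.05.
Outside the cutoffs: 240.0, 315.5, 316.6.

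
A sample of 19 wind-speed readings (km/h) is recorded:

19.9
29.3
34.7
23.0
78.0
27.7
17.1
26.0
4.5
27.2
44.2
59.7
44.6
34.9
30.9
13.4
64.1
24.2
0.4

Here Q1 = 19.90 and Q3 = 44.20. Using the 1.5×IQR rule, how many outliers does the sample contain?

IQR = 24.30; fences at 19.90 − 36.45 = -16.55 and 44.20 + 36.45 = 80.65.
Every value lies within the cutoffs.

0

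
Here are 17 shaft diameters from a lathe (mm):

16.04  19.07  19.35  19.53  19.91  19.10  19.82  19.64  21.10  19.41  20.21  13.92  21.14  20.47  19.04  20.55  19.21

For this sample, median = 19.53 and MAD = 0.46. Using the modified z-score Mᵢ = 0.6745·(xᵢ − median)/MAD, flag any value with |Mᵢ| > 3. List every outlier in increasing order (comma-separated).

|Mᵢ| > 3 ⇔ |xᵢ − 19.53| > 3·0.46/0.6745 = 2.05.
So outliers lie outside [17.48, 21.58].
13.92: M = -8.23 → outlier.
16.04: M = -5.12 → outlier.

13.92, 16.04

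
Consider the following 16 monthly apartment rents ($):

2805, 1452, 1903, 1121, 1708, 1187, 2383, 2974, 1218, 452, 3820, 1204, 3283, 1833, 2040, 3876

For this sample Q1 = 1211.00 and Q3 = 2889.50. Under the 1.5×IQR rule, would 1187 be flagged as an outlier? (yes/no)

IQR = Q3 − Q1 = 2889.50 − 1211.00 = 1678.50.
Lower fence = Q1 − 1.5·IQR = 1211.00 − 2517.75 = -1306.75.
Upper fence = Q3 + 1.5·IQR = 2889.50 + 2517.75 = 5407.25.
1187 lies within [-1306.75, 5407.25].

no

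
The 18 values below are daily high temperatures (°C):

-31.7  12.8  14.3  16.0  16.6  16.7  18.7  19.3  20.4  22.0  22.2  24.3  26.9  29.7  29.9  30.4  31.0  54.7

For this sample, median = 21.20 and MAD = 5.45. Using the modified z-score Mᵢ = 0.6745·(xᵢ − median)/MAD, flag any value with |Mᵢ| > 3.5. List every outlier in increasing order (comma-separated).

-31.7, 54.7

|Mᵢ| > 3.5 ⇔ |xᵢ − 21.20| > 3.5·5.45/0.6745 = 28.28.
So outliers lie outside [-7.08, 49.48].
-31.7: M = -6.55 → outlier.
54.7: M = 4.15 → outlier.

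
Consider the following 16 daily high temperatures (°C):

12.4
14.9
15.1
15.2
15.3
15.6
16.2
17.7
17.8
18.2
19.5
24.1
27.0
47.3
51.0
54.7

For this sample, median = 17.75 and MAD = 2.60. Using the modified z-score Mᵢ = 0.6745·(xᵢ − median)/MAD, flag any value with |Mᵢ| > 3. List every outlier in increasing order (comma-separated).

|Mᵢ| > 3 ⇔ |xᵢ − 17.75| > 3·2.60/0.6745 = 11.56.
So outliers lie outside [6.19, 29.31].
47.3: M = 7.67 → outlier.
51.0: M = 8.63 → outlier.
54.7: M = 9.59 → outlier.

47.3, 51.0, 54.7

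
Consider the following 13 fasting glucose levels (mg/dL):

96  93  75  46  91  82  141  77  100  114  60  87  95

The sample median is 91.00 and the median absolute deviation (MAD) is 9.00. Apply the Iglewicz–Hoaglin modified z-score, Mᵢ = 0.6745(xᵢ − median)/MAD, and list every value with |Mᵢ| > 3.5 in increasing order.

141

|Mᵢ| > 3.5 ⇔ |xᵢ − 91.00| > 3.5·9.00/0.6745 = 46.70.
So outliers lie outside [44.30, 137.70].
141: M = 3.75 → outlier.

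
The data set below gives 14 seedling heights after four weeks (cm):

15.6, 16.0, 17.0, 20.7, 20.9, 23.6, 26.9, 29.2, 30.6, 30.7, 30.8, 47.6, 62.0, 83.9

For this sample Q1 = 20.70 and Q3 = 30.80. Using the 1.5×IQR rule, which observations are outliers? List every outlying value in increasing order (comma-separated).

IQR = Q3 − Q1 = 30.80 − 20.70 = 10.10.
Lower fence = Q1 − 1.5·IQR = 20.70 − 15.15 = 5.55.
Upper fence = Q3 + 1.5·IQR = 30.80 + 15.15 = 45.95.
47.6 > 45.95 → outlier.
62.0 > 45.95 → outlier.
83.9 > 45.95 → outlier.
All remaining values lie within [5.55, 45.95].

47.6, 62.0, 83.9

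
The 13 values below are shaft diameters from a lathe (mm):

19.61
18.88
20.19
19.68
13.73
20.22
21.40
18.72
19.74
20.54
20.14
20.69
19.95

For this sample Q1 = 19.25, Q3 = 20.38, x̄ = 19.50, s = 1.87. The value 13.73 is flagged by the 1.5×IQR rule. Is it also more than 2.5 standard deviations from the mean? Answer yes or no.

z = (13.73 − 19.50) / 1.87 = -3.09.
|z| = 3.09 > 2.5.

yes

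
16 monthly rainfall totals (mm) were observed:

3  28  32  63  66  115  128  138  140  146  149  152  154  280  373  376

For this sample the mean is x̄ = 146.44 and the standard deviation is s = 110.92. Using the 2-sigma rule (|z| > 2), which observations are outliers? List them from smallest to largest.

373, 376

Cutoffs at x̄ ± 2s: 146.44 ± 2·110.92 = [-75.40, 368.28].
373: z = 2.04, |z| > 2 → outlier.
376: z = 2.07, |z| > 2 → outlier.
Every other value lies within [-75.40, 368.28].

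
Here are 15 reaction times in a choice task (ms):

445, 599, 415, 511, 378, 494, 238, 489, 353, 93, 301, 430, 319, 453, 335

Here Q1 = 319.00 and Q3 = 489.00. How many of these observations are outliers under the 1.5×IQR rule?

IQR = 170.00; fences at 319.00 − 255.00 = 64.00 and 489.00 + 255.00 = 744.00.
Every value lies within the cutoffs.

0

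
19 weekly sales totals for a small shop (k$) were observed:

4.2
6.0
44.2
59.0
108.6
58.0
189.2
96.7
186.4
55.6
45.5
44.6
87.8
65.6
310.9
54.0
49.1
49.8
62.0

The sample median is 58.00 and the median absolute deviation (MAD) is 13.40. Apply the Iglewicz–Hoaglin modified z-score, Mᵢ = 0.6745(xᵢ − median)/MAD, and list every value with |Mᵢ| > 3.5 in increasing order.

|Mᵢ| > 3.5 ⇔ |xᵢ − 58.00| > 3.5·13.40/0.6745 = 69.53.
So outliers lie outside [-11.53, 127.53].
186.4: M = 6.46 → outlier.
189.2: M = 6.60 → outlier.
310.9: M = 12.73 → outlier.

186.4, 189.2, 310.9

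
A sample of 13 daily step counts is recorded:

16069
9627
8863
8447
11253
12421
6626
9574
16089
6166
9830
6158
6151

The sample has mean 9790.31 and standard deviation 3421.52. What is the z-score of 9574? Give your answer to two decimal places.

-0.06

z = (9574 − 9790.31) / 3421.52 = -0.06.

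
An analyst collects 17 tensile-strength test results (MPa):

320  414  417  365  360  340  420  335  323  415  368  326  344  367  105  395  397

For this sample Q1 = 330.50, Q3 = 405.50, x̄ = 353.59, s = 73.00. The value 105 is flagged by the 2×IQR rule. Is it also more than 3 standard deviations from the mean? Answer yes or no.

yes

z = (105 − 353.59) / 73.00 = -3.41.
|z| = 3.41 > 3.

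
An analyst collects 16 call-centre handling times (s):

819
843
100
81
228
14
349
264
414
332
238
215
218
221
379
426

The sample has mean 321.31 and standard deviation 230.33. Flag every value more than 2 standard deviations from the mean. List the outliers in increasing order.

819, 843

Cutoffs at x̄ ± 2s: 321.31 ± 2·230.33 = [-139.35, 781.97].
819: z = 2.16, |z| > 2 → outlier.
843: z = 2.26, |z| > 2 → outlier.
Every other value lies within [-139.35, 781.97].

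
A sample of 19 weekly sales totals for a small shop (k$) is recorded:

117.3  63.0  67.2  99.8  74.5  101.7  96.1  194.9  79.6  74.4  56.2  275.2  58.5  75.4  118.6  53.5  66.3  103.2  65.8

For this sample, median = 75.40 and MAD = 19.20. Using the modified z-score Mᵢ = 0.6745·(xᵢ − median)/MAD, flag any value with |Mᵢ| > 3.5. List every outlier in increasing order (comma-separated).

194.9, 275.2

|Mᵢ| > 3.5 ⇔ |xᵢ − 75.40| > 3.5·19.20/0.6745 = 99.63.
So outliers lie outside [-24.23, 175.03].
194.9: M = 4.20 → outlier.
275.2: M = 7.02 → outlier.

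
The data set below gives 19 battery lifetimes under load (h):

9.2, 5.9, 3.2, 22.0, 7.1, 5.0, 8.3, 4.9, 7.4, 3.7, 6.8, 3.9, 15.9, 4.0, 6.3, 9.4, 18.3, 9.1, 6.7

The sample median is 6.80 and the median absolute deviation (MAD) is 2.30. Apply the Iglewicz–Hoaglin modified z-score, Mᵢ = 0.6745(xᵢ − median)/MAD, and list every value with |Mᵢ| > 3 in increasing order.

|Mᵢ| > 3 ⇔ |xᵢ − 6.80| > 3·2.30/0.6745 = 10.23.
So outliers lie outside [-3.43, 17.03].
18.3: M = 3.37 → outlier.
22.0: M = 4.46 → outlier.

18.3, 22.0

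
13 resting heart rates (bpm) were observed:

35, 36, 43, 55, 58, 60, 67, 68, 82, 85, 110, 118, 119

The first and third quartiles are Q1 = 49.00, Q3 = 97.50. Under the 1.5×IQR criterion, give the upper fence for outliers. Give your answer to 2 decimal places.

170.25

IQR = Q3 − Q1 = 97.50 − 49.00 = 48.50.
Lower fence = Q1 − 1.5·IQR = 49.00 − 72.75 = -23.75.
Upper fence = Q3 + 1.5·IQR = 97.50 + 72.75 = 170.25.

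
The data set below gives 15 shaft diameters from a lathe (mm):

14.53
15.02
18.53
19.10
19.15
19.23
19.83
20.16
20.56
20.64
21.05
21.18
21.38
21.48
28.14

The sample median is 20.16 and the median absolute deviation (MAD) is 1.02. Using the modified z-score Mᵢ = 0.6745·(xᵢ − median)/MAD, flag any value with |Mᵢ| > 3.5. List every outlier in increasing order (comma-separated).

14.53, 28.14

|Mᵢ| > 3.5 ⇔ |xᵢ − 20.16| > 3.5·1.02/0.6745 = 5.29.
So outliers lie outside [14.87, 25.45].
14.53: M = -3.72 → outlier.
28.14: M = 5.28 → outlier.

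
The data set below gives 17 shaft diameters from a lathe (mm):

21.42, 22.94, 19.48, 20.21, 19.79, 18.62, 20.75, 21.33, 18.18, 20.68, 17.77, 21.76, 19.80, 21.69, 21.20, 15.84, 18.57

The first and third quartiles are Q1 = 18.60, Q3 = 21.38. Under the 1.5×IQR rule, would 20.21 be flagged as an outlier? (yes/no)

no

IQR = Q3 − Q1 = 21.38 − 18.60 = 2.78.
Lower fence = Q1 − 1.5·IQR = 18.60 − 4.17 = 14.43.
Upper fence = Q3 + 1.5·IQR = 21.38 + 4.17 = 25.55.
20.21 lies within [14.43, 25.55].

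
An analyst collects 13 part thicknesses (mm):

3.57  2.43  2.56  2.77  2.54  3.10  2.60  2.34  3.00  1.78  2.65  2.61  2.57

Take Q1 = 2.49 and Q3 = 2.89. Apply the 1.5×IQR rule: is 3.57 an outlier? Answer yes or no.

yes

IQR = Q3 − Q1 = 2.89 − 2.49 = 0.40.
Lower fence = Q1 − 1.5·IQR = 2.49 − 0.60 = 1.89.
Upper fence = Q3 + 1.5·IQR = 2.89 + 0.60 = 3.49.
3.57 lies above the upper fence.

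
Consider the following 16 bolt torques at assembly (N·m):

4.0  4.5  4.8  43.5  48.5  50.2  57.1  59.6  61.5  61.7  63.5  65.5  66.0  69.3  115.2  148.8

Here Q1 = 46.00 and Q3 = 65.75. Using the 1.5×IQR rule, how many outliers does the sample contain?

5

IQR = 19.75; fences at 46.00 − 29.625 = 16.375 and 65.75 + 29.625 = 95.375.
Outside the cutoffs: 4.0, 4.5, 4.8, 115.2, 148.8.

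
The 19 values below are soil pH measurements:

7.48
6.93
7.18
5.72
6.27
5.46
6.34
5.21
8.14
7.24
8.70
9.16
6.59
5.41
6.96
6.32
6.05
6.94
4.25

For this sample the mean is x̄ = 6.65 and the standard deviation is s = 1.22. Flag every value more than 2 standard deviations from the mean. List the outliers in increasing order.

9.16

Cutoffs at x̄ ± 2s: 6.65 ± 2·1.22 = [4.21, 9.09].
9.16: z = 2.06, |z| > 2 → outlier.
Every other value lies within [4.21, 9.09].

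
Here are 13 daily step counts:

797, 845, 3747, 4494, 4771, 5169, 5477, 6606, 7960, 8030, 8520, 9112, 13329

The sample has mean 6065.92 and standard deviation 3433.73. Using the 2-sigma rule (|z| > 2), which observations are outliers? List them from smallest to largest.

Cutoffs at x̄ ± 2s: 6065.92 ± 2·3433.73 = [-801.54, 12933.38].
13329: z = 2.12, |z| > 2 → outlier.
Every other value lies within [-801.54, 12933.38].

13329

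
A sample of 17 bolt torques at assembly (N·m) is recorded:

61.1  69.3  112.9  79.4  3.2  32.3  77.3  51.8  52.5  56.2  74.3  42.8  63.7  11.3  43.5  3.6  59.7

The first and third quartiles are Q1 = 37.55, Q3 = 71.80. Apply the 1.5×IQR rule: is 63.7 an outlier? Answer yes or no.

no

IQR = Q3 − Q1 = 71.80 − 37.55 = 34.25.
Lower fence = Q1 − 1.5·IQR = 37.55 − 51.375 = -13.825.
Upper fence = Q3 + 1.5·IQR = 71.80 + 51.375 = 123.175.
63.7 lies within [-13.825, 123.175].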